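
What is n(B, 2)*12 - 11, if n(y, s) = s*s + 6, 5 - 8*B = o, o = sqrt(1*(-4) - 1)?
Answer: 109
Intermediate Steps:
o = I*sqrt(5) (o = sqrt(-4 - 1) = sqrt(-5) = I*sqrt(5) ≈ 2.2361*I)
B = 5/8 - I*sqrt(5)/8 ≈ 0.625 - 0.27951*I
n(y, s) = 6 + s**2 (n(y, s) = s**2 + 6 = 6 + s**2)
n(B, 2)*12 - 11 = (6 + 2**2)*12 - 11 = (6 + 4)*12 - 11 = 10*12 - 11 = 120 - 11 = 109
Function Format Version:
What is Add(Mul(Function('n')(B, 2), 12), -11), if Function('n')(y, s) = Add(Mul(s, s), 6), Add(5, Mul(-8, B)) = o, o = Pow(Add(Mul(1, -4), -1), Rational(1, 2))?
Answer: 109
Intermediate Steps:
o = Mul(I, Pow(5, Rational(1, 2))) (o = Pow(Add(-4, -1), Rational(1, 2)) = Pow(-5, Rational(1, 2)) = Mul(I, Pow(5, Rational(1, 2))) ≈ Mul(2.2361, I))
B = Add(Rational(5, 8), Mul(Rational(-1, 8), I, Pow(5, Rational(1, 2)))) (B = Add(Rational(5, 8), Mul(Rational(-1, 8), Mul(I, Pow(5, Rational(1, 2))))) = Add(Rational(5, 8), Mul(Rational(-1, 8), I, Pow(5, Rational(1, 2)))) ≈ Add(0.62500, Mul(-0.27951, I)))
Function('n')(y, s) = Add(6, Pow(s, 2)) (Function('n')(y, s) = Add(Pow(s, 2), 6) = Add(6, Pow(s, 2)))
Add(Mul(Function('n')(B, 2), 12), -11) = Add(Mul(Add(6, Pow(2, 2)), 12), -11) = Add(Mul(Add(6, 4), 12), -11) = Add(Mul(10, 12), -11) = Add(120, -11) = 109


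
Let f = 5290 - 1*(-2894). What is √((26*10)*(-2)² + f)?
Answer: 2*√2306 ≈ 96.042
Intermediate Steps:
f = 8184 (f = 5290 + 2894 = 8184)
√((26*10)*(-2)² + f) = √((26*10)*(-2)² + 8184) = √(260*4 + 8184) = √(1040 + 8184) = √9224 = 2*√2306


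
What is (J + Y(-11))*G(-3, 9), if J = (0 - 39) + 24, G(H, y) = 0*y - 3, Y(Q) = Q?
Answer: 78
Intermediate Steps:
G(H, y) = -3 (G(H, y) = 0 - 3 = -3)
J = -15 (J = -39 + 24 = -15)
(J + Y(-11))*G(-3, 9) = (-15 - 11)*(-3) = -26*(-3) = 78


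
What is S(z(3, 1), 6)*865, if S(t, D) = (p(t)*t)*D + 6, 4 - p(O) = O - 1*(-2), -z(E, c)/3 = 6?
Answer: -1863210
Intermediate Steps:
z(E, c) = -18 (z(E, c) = -3*6 = -18)
p(O) = 2 - O (p(O) = 4 - (O - 1*(-2)) = 4 - (O + 2) = 4 - (2 + O) = 4 + (-2 - O) = 2 - O)
S(t, D) = 6 + D*t*(2 - t) (S(t, D) = ((2 - t)*t)*D + 6 = (t*(2 - t))*D + 6 = D*t*(2 - t) + 6 = 6 + D*t*(2 - t))
S(z(3, 1), 6)*865 = (6 - 1*6*(-18)*(-2 - 18))*865 = (6 - 1*6*(-18)*(-20))*865 = (6 - 2160)*865 = -2154*865 = -1863210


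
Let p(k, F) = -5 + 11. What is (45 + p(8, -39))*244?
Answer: 12444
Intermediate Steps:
p(k, F) = 6
(45 + p(8, -39))*244 = (45 + 6)*244 = 51*244 = 12444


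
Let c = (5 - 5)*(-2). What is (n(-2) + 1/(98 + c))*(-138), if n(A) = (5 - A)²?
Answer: -331407/49 ≈ -6763.4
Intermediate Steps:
c = 0 (c = 0*(-2) = 0)
(n(-2) + 1/(98 + c))*(-138) = ((-5 - 2)² + 1/(98 + 0))*(-138) = ((-7)² + 1/98)*(-138) = (49 + 1/98)*(-138) = (4803/98)*(-138) = -331407/49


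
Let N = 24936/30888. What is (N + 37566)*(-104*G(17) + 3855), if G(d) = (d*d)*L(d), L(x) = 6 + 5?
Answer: -15798398000041/1287 ≈ -1.2275e+10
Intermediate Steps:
L(x) = 11
G(d) = 11*d**2 (G(d) = (d*d)*11 = d**2*11 = 11*d**2)
N = 1039/1287 (N = 24936*(1/30888) = 1039/1287 ≈ 0.80730)
(N + 37566)*(-104*G(17) + 3855) = (1039/1287 + 37566)*(-1144*17**2 + 3855) = 48348481*(-1144*289 + 3855)/1287 = 48348481*(-104*3179 + 3855)/1287 = 48348481*(-330616 + 3855)/1287 = (48348481/1287)*(-326761) = -15798398000041/1287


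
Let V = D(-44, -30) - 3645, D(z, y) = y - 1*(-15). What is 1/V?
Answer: -1/3660 ≈ -0.00027322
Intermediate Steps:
D(z, y) = 15 + y (D(z, y) = y + 15 = 15 + y)
V = -3660 (V = (15 - 30) - 3645 = -15 - 3645 = -3660)
1/V = 1/(-3660) = -1/3660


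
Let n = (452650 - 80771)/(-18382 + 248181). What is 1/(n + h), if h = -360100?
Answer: -229799/82750248021 ≈ -2.7770e-6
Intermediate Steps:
n = 371879/229799 ≈ 1.6183
1/(n + h) = 1/(371879/229799 - 360100) = 1/(-82750248021/229799) = -229799/82750248021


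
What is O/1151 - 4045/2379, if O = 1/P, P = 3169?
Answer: -14754211976/8677447701 ≈ -1.7003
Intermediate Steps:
O = 1/3169 ≈ 0.00031556
O/1151 - 4045/2379 = (1/3169)/1151 - 4045/2379 = (1/3169)*(1/1151) - 4045*1/2379 = 1/3647519 - 4045/2379 = -14754211976/8677447701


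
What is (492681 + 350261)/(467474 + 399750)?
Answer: 421471/433612 ≈ 0.97200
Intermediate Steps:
(492681 + 350261)/(467474 + 399750) = 842942/867224 = 842942*(1/867224) = 421471/433612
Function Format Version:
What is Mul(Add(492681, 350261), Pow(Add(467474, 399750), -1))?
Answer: Rational(421471, 433612) ≈ 0.97200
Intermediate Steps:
Mul(Add(492681, 350261), Pow(Add(467474, 399750), -1)) = Mul(842942, Pow(867224, -1)) = Mul(842942, Rational(1, 867224)) = Rational(421471, 433612)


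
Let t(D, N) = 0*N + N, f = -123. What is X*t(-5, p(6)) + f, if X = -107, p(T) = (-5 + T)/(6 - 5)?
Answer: -230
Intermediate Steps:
p(T) = -5 + T (p(T) = (-5 + T)/1 = (-5 + T)*1 = -5 + T)
t(D, N) = N (t(D, N) = 0 + N = N)
X*t(-5, p(6)) + f = -107*(-5 + 6) - 123 = -107*1 - 123 = -107 - 123 = -230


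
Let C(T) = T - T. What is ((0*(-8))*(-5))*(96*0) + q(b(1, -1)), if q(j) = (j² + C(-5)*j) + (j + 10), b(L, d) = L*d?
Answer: 10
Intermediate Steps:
C(T) = 0
q(j) = 10 + j + j² (q(j) = (j² + 0*j) + (j + 10) = (j² + 0) + (10 + j) = j² + (10 + j) = 10 + j + j²)
((0*(-8))*(-5))*(96*0) + q(b(1, -1)) = ((0*(-8))*(-5))*(96*0) + (10 + 1*(-1) + (1*(-1))²) = (0*(-5))*0 + (10 - 1 + (-1)²) = 0*0 + (10 - 1 + 1) = 0 + 10 = 10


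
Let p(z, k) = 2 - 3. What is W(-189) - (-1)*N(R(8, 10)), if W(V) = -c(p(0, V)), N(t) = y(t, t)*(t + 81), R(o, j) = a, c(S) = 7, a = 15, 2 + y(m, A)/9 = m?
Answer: 11225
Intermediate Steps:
y(m, A) = -18 + 9*m
p(z, k) = -1
R(o, j) = 15
N(t) = (-18 + 9*t)*(81 + t) (N(t) = (-18 + 9*t)*(t + 81) = (-18 + 9*t)*(81 + t))
W(V) = -7 (W(V) = -1*7 = -7)
W(-189) - (-1)*N(R(8, 10)) = -7 - (-1)*9*(-2 + 15)*(81 + 15) = -7 - (-1)*9*13*96 = -7 - (-1)*11232 = -7 - 1*(-11232) = -7 + 11232 = 11225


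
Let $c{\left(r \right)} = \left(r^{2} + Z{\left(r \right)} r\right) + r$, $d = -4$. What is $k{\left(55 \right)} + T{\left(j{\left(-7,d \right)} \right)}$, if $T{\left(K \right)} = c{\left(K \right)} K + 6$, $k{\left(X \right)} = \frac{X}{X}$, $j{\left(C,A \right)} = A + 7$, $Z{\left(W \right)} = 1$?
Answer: $52$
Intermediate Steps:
$j{\left(C,A \right)} = 7 + A$
$k{\left(X \right)} = 1$
$c{\left(r \right)} = r^{2} + 2 r$ ($c{\left(r \right)} = \left(r^{2} + 1 r\right) + r = \left(r^{2} + r\right) + r = \left(r + r^{2}\right) + r = r^{2} + 2 r$)
$T{\left(K \right)} = 6 + K^{2} \left(2 + K\right)$ ($T{\left(K \right)} = K \left(2 + K\right) K + 6 = K^{2} \left(2 + K\right) + 6 = 6 + K^{2} \left(2 + K\right)$)
$k{\left(55 \right)} + T{\left(j{\left(-7,d \right)} \right)} = 1 + \left(6 + \left(7 - 4\right)^{2} \left(2 + \left(7 - 4\right)\right)\right) = 1 + \left(6 + 3^{2} \left(2 + 3\right)\right) = 1 + \left(6 + 9 \cdot 5\right) = 1 + \left(6 + 45\right) = 1 + 51 = 52$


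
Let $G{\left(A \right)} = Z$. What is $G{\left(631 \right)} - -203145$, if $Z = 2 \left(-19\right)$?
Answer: $203107$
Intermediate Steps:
$Z = -38$
$G{\left(A \right)} = -38$
$G{\left(631 \right)} - -203145 = -38 - -203145 = -38 + 203145 = 203107$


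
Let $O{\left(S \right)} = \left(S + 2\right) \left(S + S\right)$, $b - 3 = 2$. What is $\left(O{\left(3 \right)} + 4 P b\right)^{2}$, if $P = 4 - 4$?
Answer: $900$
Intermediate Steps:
$P = 0$
$b = 5$ ($b = 3 + 2 = 5$)
$O{\left(S \right)} = 2 S \left(2 + S\right)$ ($O{\left(S \right)} = \left(2 + S\right) 2 S = 2 S \left(2 + S\right)$)
$\left(O{\left(3 \right)} + 4 P b\right)^{2} = \left(2 \cdot 3 \left(2 + 3\right) + 4 \cdot 0 \cdot 5\right)^{2} = \left(2 \cdot 3 \cdot 5 + 0 \cdot 5\right)^{2} = \left(30 + 0\right)^{2} = 30^{2} = 900$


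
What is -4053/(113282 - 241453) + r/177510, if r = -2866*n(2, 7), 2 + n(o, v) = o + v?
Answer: -925959286/11375817105 ≈ -0.081397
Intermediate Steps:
n(o, v) = -2 + o + v (n(o, v) = -2 + (o + v) = -2 + o + v)
r = -20062 (r = -2866*(-2 + 2 + 7) = -2866*7 = -20062)
-4053/(113282 - 241453) + r/177510 = -4053/(113282 - 241453) - 20062/177510 = -4053/(-128171) - 20062*1/177510 = -4053*(-1/128171) - 10031/88755 = 4053/128171 - 10031/88755 = -925959286/11375817105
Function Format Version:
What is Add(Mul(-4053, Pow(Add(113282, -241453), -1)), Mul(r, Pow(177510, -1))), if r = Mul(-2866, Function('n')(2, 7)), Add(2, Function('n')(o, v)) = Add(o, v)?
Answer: Rational(-925959286, 11375817105) ≈ -0.081397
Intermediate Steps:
Function('n')(o, v) = Add(-2, o, v) (Function('n')(o, v) = Add(-2, Add(o, v)) = Add(-2, o, v))
r = -20062 (r = Mul(-2866, Add(-2, 2, 7)) = Mul(-2866, 7) = -20062)
Add(Mul(-4053, Pow(Add(113282, -241453), -1)), Mul(r, Pow(177510, -1))) = Add(Mul(-4053, Pow(Add(113282, -241453), -1)), Mul(-20062, Pow(177510, -1))) = Add(Mul(-4053, Pow(-128171, -1)), Mul(-20062, Rational(1, 177510))) = Add(Mul(-4053, Rational(-1, 128171)), Rational(-10031, 88755)) = Add(Rational(4053, 128171), Rational(-10031, 88755)) = Rational(-925959286, 11375817105)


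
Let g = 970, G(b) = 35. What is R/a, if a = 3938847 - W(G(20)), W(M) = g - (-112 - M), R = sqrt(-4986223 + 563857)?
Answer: 3*I*sqrt(491374)/3937730 ≈ 0.00053405*I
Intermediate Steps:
R = 3*I*sqrt(491374) (R = sqrt(-4422366) = 3*I*sqrt(491374) ≈ 2102.9*I)
W(M) = 1082 + M (W(M) = 970 - (-112 - M) = 970 + (112 + M) = 1082 + M)
a = 3937730 (a = 3938847 - (1082 + 35) = 3938847 - 1*1117 = 3938847 - 1117 = 3937730)
R/a = (3*I*sqrt(491374))/3937730 = (3*I*sqrt(491374))*(1/3937730) = 3*I*sqrt(491374)/3937730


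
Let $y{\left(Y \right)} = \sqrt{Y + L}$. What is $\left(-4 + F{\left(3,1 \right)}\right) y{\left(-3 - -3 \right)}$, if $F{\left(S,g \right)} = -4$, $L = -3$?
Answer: $- 8 i \sqrt{3} \approx - 13.856 i$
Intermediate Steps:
$y{\left(Y \right)} = \sqrt{-3 + Y}$ ($y{\left(Y \right)} = \sqrt{Y - 3} = \sqrt{-3 + Y}$)
$\left(-4 + F{\left(3,1 \right)}\right) y{\left(-3 - -3 \right)} = \left(-4 - 4\right) \sqrt{-3 - 0} = - 8 \sqrt{-3 + \left(-3 + 3\right)} = - 8 \sqrt{-3 + 0} = - 8 \sqrt{-3} = - 8 i \sqrt{3}$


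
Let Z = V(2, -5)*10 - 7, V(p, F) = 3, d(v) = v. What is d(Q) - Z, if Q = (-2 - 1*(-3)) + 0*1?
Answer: -22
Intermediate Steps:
Q = 1 (Q = (-2 + 3) + 0 = 1 + 0 = 1)
Z = 23 (Z = 3*10 - 7 = 30 - 7 = 23)
d(Q) - Z = 1 - 1*23 = 1 - 23 = -22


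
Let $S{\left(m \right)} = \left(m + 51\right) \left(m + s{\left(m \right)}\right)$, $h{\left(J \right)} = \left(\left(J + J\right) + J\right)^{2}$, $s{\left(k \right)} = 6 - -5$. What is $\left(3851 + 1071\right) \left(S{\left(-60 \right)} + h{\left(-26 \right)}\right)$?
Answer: $32116050$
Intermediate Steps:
$s{\left(k \right)} = 11$ ($s{\left(k \right)} = 6 + 5 = 11$)
$h{\left(J \right)} = 9 J^{2}$ ($h{\left(J \right)} = \left(2 J + J\right)^{2} = \left(3 J\right)^{2} = 9 J^{2}$)
$S{\left(m \right)} = \left(11 + m\right) \left(51 + m\right)$ ($S{\left(m \right)} = \left(m + 51\right) \left(m + 11\right) = \left(51 + m\right) \left(11 + m\right) = \left(11 + m\right) \left(51 + m\right)$)
$\left(3851 + 1071\right) \left(S{\left(-60 \right)} + h{\left(-26 \right)}\right) = \left(3851 + 1071\right) \left(\left(561 + \left(-60\right)^{2} + 62 \left(-60\right)\right) + 9 \left(-26\right)^{2}\right) = 4922 \left(\left(561 + 3600 - 3720\right) + 9 \cdot 676\right) = 4922 \left(441 + 6084\right) = 4922 \cdot 6525 = 32116050$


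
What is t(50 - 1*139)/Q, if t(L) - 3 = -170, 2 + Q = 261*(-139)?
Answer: 167/36281 ≈ 0.0046030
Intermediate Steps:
Q = -36281 (Q = -2 + 261*(-139) = -2 - 36279 = -36281)
t(L) = -167 (t(L) = 3 - 170 = -167)
t(50 - 1*139)/Q = -167/(-36281) = -167*(-1/36281) = 167/36281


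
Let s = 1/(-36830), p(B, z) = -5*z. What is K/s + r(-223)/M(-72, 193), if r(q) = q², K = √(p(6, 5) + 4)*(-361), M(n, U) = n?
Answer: -49729/72 + 13295630*I*√21 ≈ -690.68 + 6.0928e+7*I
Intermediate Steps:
s = -1/36830 ≈ -2.7152e-5
K = -361*I*√21 (K = √(-5*5 + 4)*(-361) = √(-25 + 4)*(-361) = √(-21)*(-361) = (I*√21)*(-361) = -361*I*√21 ≈ -1654.3*I)
K/s + r(-223)/M(-72, 193) = (-361*I*√21)/(-1/36830) + (-223)²/(-72) = -361*I*√21*(-36830) + 49729*(-1/72) = 13295630*I*√21 - 49729/72 = -49729/72 + 13295630*I*√21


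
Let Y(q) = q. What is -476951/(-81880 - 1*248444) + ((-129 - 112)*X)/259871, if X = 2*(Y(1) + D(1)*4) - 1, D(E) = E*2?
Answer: 122592395893/85841628204 ≈ 1.4281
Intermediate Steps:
D(E) = 2*E
X = 17 (X = 2*(1 + (2*1)*4) - 1 = 2*(1 + 2*4) - 1 = 2*(1 + 8) - 1 = 2*9 - 1 = 18 - 1 = 17)
-476951/(-81880 - 1*248444) + ((-129 - 112)*X)/259871 = -476951/(-81880 - 1*248444) + ((-129 - 112)*17)/259871 = -476951/(-81880 - 248444) - 241*17*(1/259871) = -476951/(-330324) - 4097*1/259871 = -476951*(-1/330324) - 4097/259871 = 476951/330324 - 4097/259871 = 122592395893/85841628204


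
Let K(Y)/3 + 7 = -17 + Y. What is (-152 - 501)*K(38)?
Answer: -27426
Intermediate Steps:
K(Y) = -72 + 3*Y (K(Y) = -21 + 3*(-17 + Y) = -21 + (-51 + 3*Y) = -72 + 3*Y)
(-152 - 501)*K(38) = (-152 - 501)*(-72 + 3*38) = -653*(-72 + 114) = -653*42 = -27426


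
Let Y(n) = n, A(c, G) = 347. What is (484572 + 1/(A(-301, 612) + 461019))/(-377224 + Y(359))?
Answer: -223565045353/173872697590 ≈ -1.2858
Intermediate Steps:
(484572 + 1/(A(-301, 612) + 461019))/(-377224 + Y(359)) = (484572 + 1/(347 + 461019))/(-377224 + 359) = (484572 + 1/461366)/(-376865) = (484572 + 1/461366)*(-1/376865) = (223565045353/461366)*(-1/376865) = -223565045353/173872697590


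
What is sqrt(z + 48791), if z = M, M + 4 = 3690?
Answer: sqrt(52477) ≈ 229.08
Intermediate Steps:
M = 3686 (M = -4 + 3690 = 3686)
z = 3686
sqrt(z + 48791) = sqrt(3686 + 48791) = sqrt(52477)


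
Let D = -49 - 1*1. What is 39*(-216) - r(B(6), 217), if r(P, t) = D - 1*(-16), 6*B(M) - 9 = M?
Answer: -8390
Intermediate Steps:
D = -50 (D = -49 - 1 = -50)
B(M) = 3/2 + M/6
r(P, t) = -34 (r(P, t) = -50 - 1*(-16) = -50 + 16 = -34)
39*(-216) - r(B(6), 217) = 39*(-216) - 1*(-34) = -8424 + 34 = -8390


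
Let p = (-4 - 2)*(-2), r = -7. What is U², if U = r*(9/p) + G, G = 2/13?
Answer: 70225/2704 ≈ 25.971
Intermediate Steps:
p = 12 (p = -6*(-2) = 12)
G = 2/13 (G = 2*(1/13) = 2/13 ≈ 0.15385)
U = -265/52 (U = -63/12 + 2/13 = -7*¾ + 2/13 = -21/4 + 2/13 = -265/52 ≈ -5.0962)
U² = (-265/52)² = 70225/2704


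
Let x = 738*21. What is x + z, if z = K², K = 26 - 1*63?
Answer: 16867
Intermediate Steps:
K = -37 (K = 26 - 63 = -37)
x = 15498
z = 1369 (z = (-37)² = 1369)
x + z = 15498 + 1369 = 16867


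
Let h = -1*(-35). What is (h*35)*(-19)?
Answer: -23275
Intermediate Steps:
h = 35
(h*35)*(-19) = (35*35)*(-19) = 1225*(-19) = -23275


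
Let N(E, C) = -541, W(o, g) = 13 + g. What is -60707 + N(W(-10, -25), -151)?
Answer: -61248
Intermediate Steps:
-60707 + N(W(-10, -25), -151) = -60707 - 541 = -61248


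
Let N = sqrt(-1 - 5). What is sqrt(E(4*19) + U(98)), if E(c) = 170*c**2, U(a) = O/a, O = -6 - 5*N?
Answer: sqrt(192456308 - 10*I*sqrt(6))/14 ≈ 990.92 - 6.306e-5*I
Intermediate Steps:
N = I*sqrt(6) (N = sqrt(-6) = I*sqrt(6) ≈ 2.4495*I)
O = -6 - 5*I*sqrt(6) ≈ -6.0 - 12.247*I
U(a) = (-6 - 5*I*sqrt(6))/a
sqrt(E(4*19) + U(98)) = sqrt(170*(4*19)**2 + (-6 - 5*I*sqrt(6))/98) = sqrt(170*76**2 + (-6 - 5*I*sqrt(6))/98) = sqrt(170*5776 + (-3/49 - 5*I*sqrt(6)/98)) = sqrt(981920 + (-3/49 - 5*I*sqrt(6)/98)) = sqrt(48114077/49 - 5*I*sqrt(6)/98)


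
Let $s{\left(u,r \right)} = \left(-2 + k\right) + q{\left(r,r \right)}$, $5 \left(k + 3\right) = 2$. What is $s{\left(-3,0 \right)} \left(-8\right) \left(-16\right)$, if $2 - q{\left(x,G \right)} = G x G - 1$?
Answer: $- \frac{1024}{5} \approx -204.8$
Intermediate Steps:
$q{\left(x,G \right)} = 3 - x G^{2}$ ($q{\left(x,G \right)} = 2 - \left(G x G - 1\right) = 2 - \left(x G^{2} - 1\right) = 2 - \left(-1 + x G^{2}\right) = 3 - x G^{2}$)
$k = - \frac{13}{5}$ ($k = -3 + \frac{1}{5} \cdot 2 = -3 + \frac{2}{5} = - \frac{13}{5} \approx -2.6$)
$s{\left(u,r \right)} = - \frac{8}{5} - r^{3}$ ($s{\left(u,r \right)} = \left(-2 - \frac{13}{5}\right) - \left(-3 + r r^{2}\right) = - \frac{23}{5} - \left(-3 + r^{3}\right) = - \frac{8}{5} - r^{3}$)
$s{\left(-3,0 \right)} \left(-8\right) \left(-16\right) = \left(- \frac{8}{5} - 0^{3}\right) \left(-8\right) \left(-16\right) = \left(- \frac{8}{5} - 0\right) \left(-8\right) \left(-16\right) = \left(- \frac{8}{5} + 0\right) \left(-8\right) \left(-16\right) = \left(- \frac{8}{5}\right) \left(-8\right) \left(-16\right) = \frac{64}{5} \left(-16\right) = - \frac{1024}{5}$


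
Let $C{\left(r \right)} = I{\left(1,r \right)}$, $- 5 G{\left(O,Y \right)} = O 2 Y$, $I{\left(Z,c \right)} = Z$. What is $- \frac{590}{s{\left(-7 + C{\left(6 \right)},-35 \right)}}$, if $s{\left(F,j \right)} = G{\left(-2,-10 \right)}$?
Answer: $\frac{295}{4} \approx 73.75$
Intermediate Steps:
$G{\left(O,Y \right)} = - \frac{2 O Y}{5}$ ($G{\left(O,Y \right)} = - \frac{O 2 Y}{5} = - \frac{2 O Y}{5}$)
$C{\left(r \right)} = 1$
$s{\left(F,j \right)} = -8$ ($s{\left(F,j \right)} = \left(- \frac{2}{5}\right) \left(-2\right) \left(-10\right) = -8$)
$- \frac{590}{s{\left(-7 + C{\left(6 \right)},-35 \right)}} = - \frac{590}{-8} = \left(-590\right) \left(- \frac{1}{8}\right) = \frac{295}{4}$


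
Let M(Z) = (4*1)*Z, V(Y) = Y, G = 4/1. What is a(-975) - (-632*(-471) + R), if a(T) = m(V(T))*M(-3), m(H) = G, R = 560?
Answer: -298280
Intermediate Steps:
G = 4 (G = 4*1 = 4)
m(H) = 4
M(Z) = 4*Z
a(T) = -48 (a(T) = 4*(4*(-3)) = 4*(-12) = -48)
a(-975) - (-632*(-471) + R) = -48 - (-632*(-471) + 560) = -48 - (297672 + 560) = -48 - 1*298232 = -48 - 298232 = -298280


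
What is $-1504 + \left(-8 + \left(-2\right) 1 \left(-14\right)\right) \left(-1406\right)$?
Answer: $-29624$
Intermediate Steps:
$-1504 + \left(-8 + \left(-2\right) 1 \left(-14\right)\right) \left(-1406\right) = -1504 + \left(-8 - -28\right) \left(-1406\right) = -1504 + \left(-8 + 28\right) \left(-1406\right) = -1504 + 20 \left(-1406\right) = -1504 - 28120 = -29624$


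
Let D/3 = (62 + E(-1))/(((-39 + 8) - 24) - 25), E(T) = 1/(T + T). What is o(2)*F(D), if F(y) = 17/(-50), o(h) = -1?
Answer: 17/50 ≈ 0.34000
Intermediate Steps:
E(T) = 1/(2*T)
D = -369/160 (D = 3*((62 + (1/2)/(-1))/(((-39 + 8) - 24) - 25)) = 3*((62 + (1/2)*(-1))/((-31 - 24) - 25)) = 3*((62 - 1/2)/(-55 - 25)) = 3*((123/2)/(-80)) = 3*((123/2)*(-1/80)) = 3*(-123/160) = -369/160 ≈ -2.3063)
F(y) = -17/50 (F(y) = 17*(-1/50) = -17/50)
o(2)*F(D) = -1*(-17/50) = 17/50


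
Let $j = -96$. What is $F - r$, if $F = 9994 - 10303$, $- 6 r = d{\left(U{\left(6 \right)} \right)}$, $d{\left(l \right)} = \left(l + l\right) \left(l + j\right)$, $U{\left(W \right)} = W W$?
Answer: $-1029$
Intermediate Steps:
$U{\left(W \right)} = W^{2}$
$d{\left(l \right)} = 2 l \left(-96 + l\right)$ ($d{\left(l \right)} = \left(l + l\right) \left(l - 96\right) = 2 l \left(-96 + l\right)$)
$r = 720$ ($r = - \frac{2 \cdot 6^{2} \left(-96 + 6^{2}\right)}{6} = - \frac{2 \cdot 36 \left(-96 + 36\right)}{6} = - \frac{2 \cdot 36 \left(-60\right)}{6} = \left(- \frac{1}{6}\right) \left(-4320\right) = 720$)
$F = -309$ ($F = 9994 - 10303 = -309$)
$F - r = -309 - 720 = -1029$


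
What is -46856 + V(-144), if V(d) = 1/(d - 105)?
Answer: -11667145/249 ≈ -46856.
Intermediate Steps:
V(d) = 1/(-105 + d)
-46856 + V(-144) = -46856 + 1/(-105 - 144) = -46856 + 1/(-249) = -46856 - 1/249 = -11667145/249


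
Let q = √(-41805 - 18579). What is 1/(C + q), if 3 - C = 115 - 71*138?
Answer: 4843/46939490 - I*√3774/23469745 ≈ 0.00010318 - 2.6175e-6*I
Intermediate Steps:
q = 4*I*√3774 (q = √(-60384) = 4*I*√3774 ≈ 245.73*I)
C = 9686 (C = 3 - (115 - 71*138) = 3 - (115 - 9798) = 3 - 1*(-9683) = 3 + 9683 = 9686)
1/(C + q) = 1/(9686 + 4*I*√3774)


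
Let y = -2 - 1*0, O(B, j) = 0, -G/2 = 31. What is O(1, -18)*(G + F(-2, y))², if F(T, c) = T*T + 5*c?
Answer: 0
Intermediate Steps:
G = -62 (G = -2*31 = -62)
y = -2 (y = -2 + 0 = -2)
F(T, c) = T² + 5*c
O(1, -18)*(G + F(-2, y))² = 0*(-62 + ((-2)² + 5*(-2)))² = 0*(-62 + (4 - 10))² = 0*(-62 - 6)² = 0*(-68)² = 0*4624 = 0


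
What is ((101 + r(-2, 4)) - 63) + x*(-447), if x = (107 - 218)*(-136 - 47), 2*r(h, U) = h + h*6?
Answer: -9079880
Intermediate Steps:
r(h, U) = 7*h/2 (r(h, U) = (h + h*6)/2 = (h + 6*h)/2 = (7*h)/2 = 7*h/2)
x = 20313 (x = -111*(-183) = 20313)
((101 + r(-2, 4)) - 63) + x*(-447) = ((101 + (7/2)*(-2)) - 63) + 20313*(-447) = ((101 - 7) - 63) - 9079911 = (94 - 63) - 9079911 = 31 - 9079911 = -9079880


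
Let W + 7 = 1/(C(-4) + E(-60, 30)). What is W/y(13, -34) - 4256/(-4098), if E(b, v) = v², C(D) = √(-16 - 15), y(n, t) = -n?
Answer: 34025128117/21576795747 + I*√31/10530403 ≈ 1.5769 + 5.2873e-7*I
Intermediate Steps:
C(D) = I*√31 (C(D) = √(-31) = I*√31)
W = -7 + 1/(900 + I*√31) (W = -7 + 1/(I*√31 + 30²) = -7 + 1/(I*√31 + 900) = -7 + 1/(900 + I*√31) ≈ -6.9989 - 6.8735e-6*I)
W/y(13, -34) - 4256/(-4098) = ((-7*√31 + 6299*I)/(√31 - 900*I))/((-1*13)) - 4256/(-4098) = ((-7*√31 + 6299*I)/(√31 - 900*I))/(-13) - 4256*(-1/4098) = ((-7*√31 + 6299*I)/(√31 - 900*I))*(-1/13) + 2128/2049 = -(-7*√31 + 6299*I)/(13*(√31 - 900*I)) + 2128/2049 = 2128/2049 - (-7*√31 + 6299*I)/(13*(√31 - 900*I))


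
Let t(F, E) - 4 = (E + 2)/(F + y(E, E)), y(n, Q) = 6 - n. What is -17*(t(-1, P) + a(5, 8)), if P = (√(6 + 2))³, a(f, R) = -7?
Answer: 33711/487 + 1904*√2/487 ≈ 74.751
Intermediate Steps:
P = 16*√2 (P = (√8)³ = (2*√2)³ = 16*√2 ≈ 22.627)
t(F, E) = 4 + (2 + E)/(6 + F - E) (t(F, E) = 4 + (E + 2)/(F + (6 - E)) = 4 + (2 + E)/(6 + F - E))
-17*(t(-1, P) + a(5, 8)) = -17*((26 - 48*√2 + 4*(-1))/(6 - 1 - 16*√2) - 7) = -17*((26 - 48*√2 - 4)/(6 - 1 - 16*√2) - 7) = -17*((22 - 48*√2)/(5 - 16*√2) - 7) = -17*(-7 + (22 - 48*√2)/(5 - 16*√2)) = 119 - 17*(22 - 48*√2)/(5 - 16*√2)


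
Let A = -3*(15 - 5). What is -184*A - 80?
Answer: 5440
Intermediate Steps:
A = -30 (A = -3*10 = -30)
-184*A - 80 = -184*(-30) - 80 = 5520 - 80 = 5440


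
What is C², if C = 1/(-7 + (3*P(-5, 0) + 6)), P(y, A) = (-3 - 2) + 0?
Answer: 1/256 ≈ 0.0039063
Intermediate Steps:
P(y, A) = -5 (P(y, A) = -5 + 0 = -5)
C = -1/16 (C = 1/(-7 + (3*(-5) + 6)) = 1/(-7 + (-15 + 6)) = 1/(-7 - 9) = 1/(-16) = -1/16 ≈ -0.062500)
C² = (-1/16)² = 1/256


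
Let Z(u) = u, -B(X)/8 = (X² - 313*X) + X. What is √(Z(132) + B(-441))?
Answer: 2*I*√664113 ≈ 1629.9*I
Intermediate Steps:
B(X) = -8*X² + 2496*X (B(X) = -8*((X² - 313*X) + X) = -8*(X² - 312*X) = -8*X² + 2496*X)
√(Z(132) + B(-441)) = √(132 + 8*(-441)*(312 - 1*(-441))) = √(132 + 8*(-441)*(312 + 441)) = √(132 + 8*(-441)*753) = √(132 - 2656584) = √(-2656452) = 2*I*√664113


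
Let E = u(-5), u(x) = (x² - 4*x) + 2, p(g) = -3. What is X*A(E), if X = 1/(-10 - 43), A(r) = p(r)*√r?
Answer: 3*√47/53 ≈ 0.38806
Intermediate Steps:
u(x) = 2 + x² - 4*x
E = 47 (E = 2 + (-5)² - 4*(-5) = 2 + 25 + 20 = 47)
A(r) = -3*√r
X = -1/53 (X = 1/(-53) = -1/53 ≈ -0.018868)
X*A(E) = -(-3)*√47/53 = 3*√47/53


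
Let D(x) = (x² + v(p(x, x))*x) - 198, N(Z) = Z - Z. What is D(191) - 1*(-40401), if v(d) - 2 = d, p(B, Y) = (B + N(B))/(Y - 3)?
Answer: 14524889/188 ≈ 77260.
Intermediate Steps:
N(Z) = 0
p(B, Y) = B/(-3 + Y) (p(B, Y) = (B + 0)/(Y - 3) = B/(-3 + Y))
v(d) = 2 + d
D(x) = -198 + x² + x*(2 + x/(-3 + x)) (D(x) = (x² + (2 + x/(-3 + x))*x) - 198 = (x² + x*(2 + x/(-3 + x))) - 198 = -198 + x² + x*(2 + x/(-3 + x)))
D(191) - 1*(-40401) = (594 + 191³ - 204*191)/(-3 + 191) - 1*(-40401) = (594 + 6967871 - 38964)/188 + 40401 = (1/188)*6929501 + 40401 = 6929501/188 + 40401 = 14524889/188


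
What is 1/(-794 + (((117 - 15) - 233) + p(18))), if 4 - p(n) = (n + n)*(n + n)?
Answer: -1/2217 ≈ -0.00045106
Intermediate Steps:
p(n) = 4 - 4*n**2 (p(n) = 4 - (n + n)*(n + n) = 4 - 2*n*2*n = 4 - 4*n**2)
1/(-794 + (((117 - 15) - 233) + p(18))) = 1/(-794 + (((117 - 15) - 233) + (4 - 4*18**2))) = 1/(-794 + ((102 - 233) + (4 - 4*324))) = 1/(-794 + (-131 + (4 - 1296))) = 1/(-794 + (-131 - 1292)) = 1/(-794 - 1423) = 1/(-2217) = -1/2217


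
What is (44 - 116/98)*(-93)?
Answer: -195114/49 ≈ -3981.9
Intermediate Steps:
(44 - 116/98)*(-93) = (44 - 116*1/98)*(-93) = (44 - 58/49)*(-93) = (2098/49)*(-93) = -195114/49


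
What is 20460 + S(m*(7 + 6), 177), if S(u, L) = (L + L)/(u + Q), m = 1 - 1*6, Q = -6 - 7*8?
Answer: 2598066/127 ≈ 20457.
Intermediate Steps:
Q = -62 (Q = -6 - 56 = -62)
m = -5 (m = 1 - 6 = -5)
S(u, L) = 2*L/(-62 + u) (S(u, L) = (L + L)/(u - 62) = (2*L)/(-62 + u) = 2*L/(-62 + u))
20460 + S(m*(7 + 6), 177) = 20460 + 2*177/(-62 - 5*(7 + 6)) = 20460 + 2*177/(-62 - 5*13) = 20460 + 2*177/(-62 - 65) = 20460 + 2*177/(-127) = 20460 + 2*177*(-1/127) = 20460 - 354/127 = 2598066/127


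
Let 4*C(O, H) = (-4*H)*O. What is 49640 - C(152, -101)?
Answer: 34288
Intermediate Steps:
C(O, H) = -H*O (C(O, H) = ((-4*H)*O)/4 = (-4*H*O)/4 = -H*O)
49640 - C(152, -101) = 49640 - (-1)*(-101)*152 = 49640 - 1*15352 = 49640 - 15352 = 34288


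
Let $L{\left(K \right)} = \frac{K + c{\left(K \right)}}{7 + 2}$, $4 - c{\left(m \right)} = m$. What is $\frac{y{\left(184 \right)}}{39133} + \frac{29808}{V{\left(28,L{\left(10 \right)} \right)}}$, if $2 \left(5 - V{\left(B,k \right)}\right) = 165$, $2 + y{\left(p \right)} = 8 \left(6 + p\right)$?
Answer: $- \frac{2332717638}{6065615} \approx -384.58$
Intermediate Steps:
$c{\left(m \right)} = 4 - m$
$L{\left(K \right)} = \frac{4}{9}$ ($L{\left(K \right)} = \frac{K - \left(-4 + K\right)}{7 + 2} = \frac{4}{9}$)
$y{\left(p \right)} = 46 + 8 p$ ($y{\left(p \right)} = -2 + 8 \left(6 + p\right) = -2 + \left(48 + 8 p\right) = 46 + 8 p$)
$V{\left(B,k \right)} = - \frac{155}{2}$ ($V{\left(B,k \right)} = 5 - \frac{165}{2} = - \frac{155}{2}$)
$\frac{y{\left(184 \right)}}{39133} + \frac{29808}{V{\left(28,L{\left(10 \right)} \right)}} = \frac{46 + 8 \cdot 184}{39133} + \frac{29808}{- \frac{155}{2}} = \left(46 + 1472\right) \frac{1}{39133} + 29808 \left(- \frac{2}{155}\right) = 1518 \cdot \frac{1}{39133} - \frac{59616}{155} = \frac{1518}{39133} - \frac{59616}{155} = - \frac{2332717638}{6065615}$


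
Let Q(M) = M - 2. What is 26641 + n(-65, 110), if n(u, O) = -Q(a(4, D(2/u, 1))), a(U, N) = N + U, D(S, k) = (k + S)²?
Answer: 112545806/4225 ≈ 26638.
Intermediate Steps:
D(S, k) = (S + k)²
Q(M) = -2 + M
n(u, O) = -2 - (1 + 2/u)² (n(u, O) = -(-2 + ((2/u + 1)² + 4)) = -(-2 + ((1 + 2/u)² + 4)) = -(-2 + (4 + (1 + 2/u)²)) = -(2 + (1 + 2/u)²) = -2 - (1 + 2/u)²)
26641 + n(-65, 110) = 26641 + (-2 - 1*(2 - 65)²/(-65)²) = 26641 + (-2 - 1*1/4225*(-63)²) = 26641 + (-2 - 1*1/4225*3969) = 26641 + (-2 - 3969/4225) = 26641 - 12419/4225 = 112545806/4225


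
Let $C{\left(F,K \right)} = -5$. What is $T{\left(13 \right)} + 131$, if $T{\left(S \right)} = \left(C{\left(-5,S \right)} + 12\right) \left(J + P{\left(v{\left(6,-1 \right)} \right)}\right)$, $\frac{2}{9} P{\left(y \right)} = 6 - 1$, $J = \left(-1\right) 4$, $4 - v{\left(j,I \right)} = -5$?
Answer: $\frac{521}{2} \approx 260.5$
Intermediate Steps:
$v{\left(j,I \right)} = 9$ ($v{\left(j,I \right)} = 4 - -5 = 4 + 5 = 9$)
$J = -4$
$P{\left(y \right)} = \frac{45}{2}$ ($P{\left(y \right)} = \frac{9 \left(6 - 1\right)}{2} = \frac{9}{2} \cdot 5 = \frac{45}{2}$)
$T{\left(S \right)} = \frac{259}{2}$ ($T{\left(S \right)} = \left(-5 + 12\right) \left(-4 + \frac{45}{2}\right) = 7 \cdot \frac{37}{2} = \frac{259}{2}$)
$T{\left(13 \right)} + 131 = \frac{259}{2} + 131 = \frac{521}{2}$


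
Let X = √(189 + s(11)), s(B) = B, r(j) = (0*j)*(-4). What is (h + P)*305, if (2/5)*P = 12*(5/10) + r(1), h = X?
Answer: 4575 + 3050*√2 ≈ 8888.3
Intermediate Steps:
r(j) = 0 (r(j) = 0*(-4) = 0)
X = 10*√2 (X = √(189 + 11) = √200 = 10*√2 ≈ 14.142)
h = 10*√2 ≈ 14.142
P = 15 (P = 5*(12*(5/10) + 0)/2 = 5*(12*(5*(⅒)) + 0)/2 = 5*(12*(½) + 0)/2 = 5*(6 + 0)/2 = (5/2)*6 = 15)
(h + P)*305 = (10*√2 + 15)*305 = (15 + 10*√2)*305 = 4575 + 3050*√2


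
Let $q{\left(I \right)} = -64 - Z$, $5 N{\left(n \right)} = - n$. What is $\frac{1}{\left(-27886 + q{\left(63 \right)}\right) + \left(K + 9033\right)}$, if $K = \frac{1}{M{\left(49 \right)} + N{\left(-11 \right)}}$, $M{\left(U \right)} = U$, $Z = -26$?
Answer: $- \frac{256}{4836091} \approx -5.2935 \cdot 10^{-5}$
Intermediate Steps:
$N{\left(n \right)} = - \frac{n}{5}$ ($N{\left(n \right)} = \frac{\left(-1\right) n}{5} = - \frac{n}{5}$)
$K = \frac{5}{256}$ ($K = \frac{1}{49 - - \frac{11}{5}} = \frac{1}{49 + \frac{11}{5}} = \frac{1}{\frac{256}{5}} = \frac{5}{256} \approx 0.019531$)
$q{\left(I \right)} = -38$ ($q{\left(I \right)} = -64 - -26 = -64 + 26 = -38$)
$\frac{1}{\left(-27886 + q{\left(63 \right)}\right) + \left(K + 9033\right)} = \frac{1}{\left(-27886 - 38\right) + \left(\frac{5}{256} + 9033\right)} = \frac{1}{-27924 + \frac{2312453}{256}} = \frac{1}{- \frac{4836091}{256}} = - \frac{256}{4836091}$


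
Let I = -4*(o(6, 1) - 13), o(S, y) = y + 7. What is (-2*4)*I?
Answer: -160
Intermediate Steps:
o(S, y) = 7 + y
I = 20 (I = -4*((7 + 1) - 13) = -4*(8 - 13) = -4*(-5) = 20)
(-2*4)*I = -2*4*20 = -8*20 = -160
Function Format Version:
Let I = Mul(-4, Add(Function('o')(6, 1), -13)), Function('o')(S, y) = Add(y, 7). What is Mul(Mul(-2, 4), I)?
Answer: -160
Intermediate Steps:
Function('o')(S, y) = Add(7, y)
I = 20 (I = Mul(-4, Add(Add(7, 1), -13)) = Mul(-4, Add(8, -13)) = Mul(-4, -5) = 20)
Mul(Mul(-2, 4), I) = Mul(Mul(-2, 4), 20) = Mul(-8, 20) = -160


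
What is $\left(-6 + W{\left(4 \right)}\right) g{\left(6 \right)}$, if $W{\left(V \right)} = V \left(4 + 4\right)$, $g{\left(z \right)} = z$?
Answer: $156$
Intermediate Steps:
$W{\left(V \right)} = 8 V$ ($W{\left(V \right)} = V 8 = 8 V$)
$\left(-6 + W{\left(4 \right)}\right) g{\left(6 \right)} = \left(-6 + 8 \cdot 4\right) 6 = \left(-6 + 32\right) 6 = 26 \cdot 6 = 156$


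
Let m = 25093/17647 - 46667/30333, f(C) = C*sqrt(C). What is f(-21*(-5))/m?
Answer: -11241015471*sqrt(105)/12477316 ≈ -9231.6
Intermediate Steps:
f(C) = C**(3/2)
m = -62386580/535286451 (m = 25093*(1/17647) - 46667*1/30333 = 25093/17647 - 46667/30333 = -62386580/535286451 ≈ -0.11655)
f(-21*(-5))/m = (-21*(-5))**(3/2)/(-62386580/535286451) = 105**(3/2)*(-535286451/62386580) = (105*sqrt(105))*(-535286451/62386580) = -11241015471*sqrt(105)/12477316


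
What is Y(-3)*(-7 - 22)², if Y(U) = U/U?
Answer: 841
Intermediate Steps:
Y(U) = 1
Y(-3)*(-7 - 22)² = 1*(-7 - 22)² = 1*(-29)² = 1*841 = 841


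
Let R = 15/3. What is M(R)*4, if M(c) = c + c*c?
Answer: 120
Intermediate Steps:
R = 5 (R = 15*(1/3) = 5)
M(c) = c + c**2
M(R)*4 = (5*(1 + 5))*4 = (5*6)*4 = 30*4 = 120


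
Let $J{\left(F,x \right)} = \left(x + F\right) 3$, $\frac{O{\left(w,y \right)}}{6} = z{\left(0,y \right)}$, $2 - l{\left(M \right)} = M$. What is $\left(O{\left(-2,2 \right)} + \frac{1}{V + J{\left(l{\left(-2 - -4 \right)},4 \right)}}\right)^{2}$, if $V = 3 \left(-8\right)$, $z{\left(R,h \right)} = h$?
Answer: $\frac{20449}{144} \approx 142.01$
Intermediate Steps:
$l{\left(M \right)} = 2 - M$
$O{\left(w,y \right)} = 6 y$
$V = -24$
$J{\left(F,x \right)} = 3 F + 3 x$ ($J{\left(F,x \right)} = \left(F + x\right) 3 = 3 F + 3 x$)
$\left(O{\left(-2,2 \right)} + \frac{1}{V + J{\left(l{\left(-2 - -4 \right)},4 \right)}}\right)^{2} = \left(6 \cdot 2 + \frac{1}{-24 + \left(3 \left(2 - \left(-2 - -4\right)\right) + 3 \cdot 4\right)}\right)^{2} = \left(12 + \frac{1}{-24 + \left(3 \left(2 - \left(-2 + 4\right)\right) + 12\right)}\right)^{2} = \left(12 + \frac{1}{-24 + \left(3 \left(2 - 2\right) + 12\right)}\right)^{2} = \left(12 + \frac{1}{-24 + \left(3 \cdot 0 + 12\right)}\right)^{2} = \left(12 + \frac{1}{-24 + \left(0 + 12\right)}\right)^{2} = \left(12 + \frac{1}{-24 + 12}\right)^{2} = \left(12 + \frac{1}{-12}\right)^{2} = \left(12 - \frac{1}{12}\right)^{2} = \left(\frac{143}{12}\right)^{2} = \frac{20449}{144}$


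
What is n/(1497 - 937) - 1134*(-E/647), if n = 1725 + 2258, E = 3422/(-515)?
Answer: -24170039/5331280 ≈ -4.5336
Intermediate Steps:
E = -3422/515 (E = 3422*(-1/515) = -3422/515 ≈ -6.6447)
n = 3983
n/(1497 - 937) - 1134*(-E/647) = 3983/(1497 - 937) - 1134/((-647/(-3422/515))) = 3983/560 - 1134/((-647*(-515/3422))) = 3983*(1/560) - 1134/333205/3422 = 569/80 - 1134*3422/333205 = 569/80 - 3880548/333205 = -24170039/5331280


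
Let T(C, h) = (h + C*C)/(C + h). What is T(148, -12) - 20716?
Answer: -698871/34 ≈ -20555.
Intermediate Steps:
T(C, h) = (h + C²)/(C + h)
T(148, -12) - 20716 = (-12 + 148²)/(148 - 12) - 20716 = (-12 + 21904)/136 - 20716 = (1/136)*21892 - 20716 = 5473/34 - 20716 = -698871/34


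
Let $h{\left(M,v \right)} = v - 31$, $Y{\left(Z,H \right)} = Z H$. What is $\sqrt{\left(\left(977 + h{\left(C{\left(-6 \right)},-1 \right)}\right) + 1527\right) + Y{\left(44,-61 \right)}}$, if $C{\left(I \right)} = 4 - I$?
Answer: $2 i \sqrt{53} \approx 14.56 i$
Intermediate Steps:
$Y{\left(Z,H \right)} = H Z$
$h{\left(M,v \right)} = -31 + v$
$\sqrt{\left(\left(977 + h{\left(C{\left(-6 \right)},-1 \right)}\right) + 1527\right) + Y{\left(44,-61 \right)}} = \sqrt{\left(\left(977 - 32\right) + 1527\right) - 2684} = \sqrt{\left(945 + 1527\right) - 2684} = \sqrt{2472 - 2684} = \sqrt{-212} = 2 i \sqrt{53}$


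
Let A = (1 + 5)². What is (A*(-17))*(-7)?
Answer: 4284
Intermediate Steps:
A = 36 (A = 6² = 36)
(A*(-17))*(-7) = (36*(-17))*(-7) = -612*(-7) = 4284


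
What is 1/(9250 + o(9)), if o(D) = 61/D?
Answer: 9/83311 ≈ 0.00010803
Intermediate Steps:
1/(9250 + o(9)) = 1/(9250 + 61/9) = 1/(83311/9) = 9/83311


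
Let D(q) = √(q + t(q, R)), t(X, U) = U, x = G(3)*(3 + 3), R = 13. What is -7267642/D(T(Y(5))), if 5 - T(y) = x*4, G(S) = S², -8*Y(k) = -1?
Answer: 3633821*I*√22/33 ≈ 5.1649e+5*I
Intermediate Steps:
Y(k) = ⅛ (Y(k) = -⅛*(-1) = ⅛)
x = 54 (x = 3²*(3 + 3) = 9*6 = 54)
T(y) = -211 (T(y) = 5 - 54*4 = 5 - 1*216 = 5 - 216 = -211)
D(q) = √(13 + q) (D(q) = √(q + 13) = √(13 + q))
-7267642/D(T(Y(5))) = -7267642/√(13 - 211) = -7267642*(-I*√22/66) = -(-3633821)*I*√22/33 = 3633821*I*√22/33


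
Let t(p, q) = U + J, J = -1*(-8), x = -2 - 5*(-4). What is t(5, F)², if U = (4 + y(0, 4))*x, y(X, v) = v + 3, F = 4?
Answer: 42436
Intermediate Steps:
y(X, v) = 3 + v
x = 18 (x = -2 + 20 = 18)
U = 198 (U = (4 + (3 + 4))*18 = (4 + 7)*18 = 11*18 = 198)
J = 8
t(p, q) = 206 (t(p, q) = 198 + 8 = 206)
t(5, F)² = 206² = 42436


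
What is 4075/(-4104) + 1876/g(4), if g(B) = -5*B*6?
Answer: -341171/20520 ≈ -16.626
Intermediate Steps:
g(B) = -30*B
4075/(-4104) + 1876/g(4) = 4075/(-4104) + 1876/((-30*4)) = 4075*(-1/4104) + 1876/(-120) = -4075/4104 + 1876*(-1/120) = -4075/4104 - 469/30 = -341171/20520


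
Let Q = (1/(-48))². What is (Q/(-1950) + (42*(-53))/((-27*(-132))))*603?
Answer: -2068103137/5491200 ≈ -376.62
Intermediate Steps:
Q = 1/2304 (Q = (-1/48)² = 1/2304 ≈ 0.00043403)
(Q/(-1950) + (42*(-53))/((-27*(-132))))*603 = ((1/2304)/(-1950) + (42*(-53))/((-27*(-132))))*603 = ((1/2304)*(-1/1950) - 2226/3564)*603 = (-1/4492800 - 2226*1/3564)*603 = (-1/4492800 - 371/594)*603 = -30867211/49420800*603 = -2068103137/5491200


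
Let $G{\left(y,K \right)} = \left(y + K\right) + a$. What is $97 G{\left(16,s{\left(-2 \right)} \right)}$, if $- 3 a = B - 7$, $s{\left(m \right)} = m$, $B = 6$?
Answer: $\frac{4171}{3} \approx 1390.3$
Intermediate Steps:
$a = \frac{1}{3}$ ($a = - \frac{6 - 7}{3} = \left(- \frac{1}{3}\right) \left(-1\right) = \frac{1}{3} \approx 0.33333$)
$G{\left(y,K \right)} = \frac{1}{3} + K + y$ ($G{\left(y,K \right)} = \left(y + K\right) + \frac{1}{3} = \left(K + y\right) + \frac{1}{3} = \frac{1}{3} + K + y$)
$97 G{\left(16,s{\left(-2 \right)} \right)} = 97 \left(\frac{1}{3} - 2 + 16\right) = 97 \cdot \frac{43}{3} = \frac{4171}{3}$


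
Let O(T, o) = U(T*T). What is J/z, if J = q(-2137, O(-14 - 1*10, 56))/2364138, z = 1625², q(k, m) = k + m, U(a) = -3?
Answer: -214/624280190625 ≈ -3.4279e-10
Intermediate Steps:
O(T, o) = -3
z = 2640625
J = -1070/1182069 (J = (-2137 - 3)/2364138 = -2140*1/2364138 = -1070/1182069 ≈ -0.00090519)
J/z = -1070/1182069/2640625 = -1070/1182069*1/2640625 = -214/624280190625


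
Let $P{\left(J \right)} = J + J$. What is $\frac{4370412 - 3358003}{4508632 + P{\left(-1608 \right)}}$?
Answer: $\frac{1012409}{4505416} \approx 0.22471$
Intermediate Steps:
$P{\left(J \right)} = 2 J$
$\frac{4370412 - 3358003}{4508632 + P{\left(-1608 \right)}} = \frac{4370412 - 3358003}{4508632 + 2 \left(-1608\right)} = \frac{1012409}{4508632 - 3216} = \frac{1012409}{4505416}$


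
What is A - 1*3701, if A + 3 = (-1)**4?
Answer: -3703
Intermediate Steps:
A = -2 (A = -3 + (-1)**4 = -3 + 1 = -2)
A - 1*3701 = -2 - 1*3701 = -2 - 3701 = -3703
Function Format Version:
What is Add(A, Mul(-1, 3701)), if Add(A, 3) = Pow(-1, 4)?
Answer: -3703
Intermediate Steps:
A = -2 (A = Add(-3, Pow(-1, 4)) = Add(-3, 1) = -2)
Add(A, Mul(-1, 3701)) = Add(-2, Mul(-1, 3701)) = Add(-2, -3701) = -3703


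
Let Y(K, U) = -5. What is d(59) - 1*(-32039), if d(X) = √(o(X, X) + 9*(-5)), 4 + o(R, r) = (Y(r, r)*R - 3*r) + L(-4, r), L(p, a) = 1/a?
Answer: 32039 + I*√1813542/59 ≈ 32039.0 + 22.825*I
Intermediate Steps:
o(R, r) = -4 + 1/r - 5*R - 3*r (o(R, r) = -4 + ((-5*R - 3*r) + 1/r) = -4 + (1/r - 5*R - 3*r) = -4 + 1/r - 5*R - 3*r)
d(X) = √(-49 + 1/X - 8*X) (d(X) = √((-4 + 1/X - 5*X - 3*X) + 9*(-5)) = √((-4 + 1/X - 8*X) - 45) = √(-49 + 1/X - 8*X))
d(59) - 1*(-32039) = √(-49 + 1/59 - 8*59) - 1*(-32039) = √(-49 + 1/59 - 472) + 32039 = √(-30738/59) + 32039 = I*√1813542/59 + 32039 = 32039 + I*√1813542/59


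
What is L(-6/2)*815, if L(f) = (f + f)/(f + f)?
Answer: 815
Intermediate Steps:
L(f) = 1 (L(f) = (2*f)/((2*f)) = (2*f)*(1/(2*f)) = 1)
L(-6/2)*815 = 1*815 = 815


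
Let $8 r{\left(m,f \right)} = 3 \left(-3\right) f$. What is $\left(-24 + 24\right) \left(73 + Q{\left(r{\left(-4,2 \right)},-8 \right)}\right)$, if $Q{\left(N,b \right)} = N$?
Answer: $0$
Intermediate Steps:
$r{\left(m,f \right)} = - \frac{9 f}{8}$ ($r{\left(m,f \right)} = \frac{3 \left(-3\right) f}{8} = \frac{\left(-9\right) f}{8} = - \frac{9 f}{8}$)
$\left(-24 + 24\right) \left(73 + Q{\left(r{\left(-4,2 \right)},-8 \right)}\right) = \left(-24 + 24\right) \left(73 - \frac{9}{4}\right) = 0 \left(73 - \frac{9}{4}\right) = 0 \cdot \frac{283}{4} = 0$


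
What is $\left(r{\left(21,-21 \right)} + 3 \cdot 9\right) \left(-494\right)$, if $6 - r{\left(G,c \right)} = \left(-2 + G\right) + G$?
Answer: $3458$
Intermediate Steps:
$r{\left(G,c \right)} = 8 - 2 G$ ($r{\left(G,c \right)} = 6 - \left(\left(-2 + G\right) + G\right) = 6 - \left(-2 + 2 G\right) = 8 - 2 G$)
$\left(r{\left(21,-21 \right)} + 3 \cdot 9\right) \left(-494\right) = \left(\left(8 - 42\right) + 3 \cdot 9\right) \left(-494\right) = \left(\left(8 - 42\right) + 27\right) \left(-494\right) = \left(-34 + 27\right) \left(-494\right) = \left(-7\right) \left(-494\right) = 3458$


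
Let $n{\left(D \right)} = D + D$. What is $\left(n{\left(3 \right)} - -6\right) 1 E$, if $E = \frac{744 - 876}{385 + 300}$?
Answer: $- \frac{1584}{685} \approx -2.3124$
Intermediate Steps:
$n{\left(D \right)} = 2 D$
$E = - \frac{132}{685} \approx -0.1927$
$\left(n{\left(3 \right)} - -6\right) 1 E = \left(2 \cdot 3 - -6\right) 1 \left(- \frac{132}{685}\right) = \left(6 + 6\right) 1 \left(- \frac{132}{685}\right) = 12 \cdot 1 \left(- \frac{132}{685}\right) = 12 \left(- \frac{132}{685}\right) = - \frac{1584}{685}$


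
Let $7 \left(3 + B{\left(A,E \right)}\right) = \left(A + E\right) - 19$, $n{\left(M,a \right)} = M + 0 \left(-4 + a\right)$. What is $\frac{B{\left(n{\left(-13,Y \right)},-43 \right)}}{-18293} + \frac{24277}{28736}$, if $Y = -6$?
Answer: $\frac{3111452783}{3679673536} \approx 0.84558$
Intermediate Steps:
$n{\left(M,a \right)} = M$ ($n{\left(M,a \right)} = M + 0 = M$)
$B{\left(A,E \right)} = - \frac{40}{7} + \frac{A}{7} + \frac{E}{7}$ ($B{\left(A,E \right)} = -3 + \frac{\left(A + E\right) - 19}{7} = -3 + \frac{-19 + A + E}{7} = -3 + \left(- \frac{19}{7} + \frac{A}{7} + \frac{E}{7}\right) = - \frac{40}{7} + \frac{A}{7} + \frac{E}{7}$)
$\frac{B{\left(n{\left(-13,Y \right)},-43 \right)}}{-18293} + \frac{24277}{28736} = \frac{- \frac{40}{7} + \frac{1}{7} \left(-13\right) + \frac{1}{7} \left(-43\right)}{-18293} + \frac{24277}{28736} = \left(- \frac{40}{7} - \frac{13}{7} - \frac{43}{7}\right) \left(- \frac{1}{18293}\right) + 24277 \cdot \frac{1}{28736} = \left(- \frac{96}{7}\right) \left(- \frac{1}{18293}\right) + \frac{24277}{28736} = \frac{96}{128051} + \frac{24277}{28736} = \frac{3111452783}{3679673536}$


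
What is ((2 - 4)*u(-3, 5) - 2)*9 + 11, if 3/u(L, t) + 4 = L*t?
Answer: -79/19 ≈ -4.1579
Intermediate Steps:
u(L, t) = 3/(-4 + L*t)
((2 - 4)*u(-3, 5) - 2)*9 + 11 = ((2 - 4)*(3/(-4 - 3*5)) - 2)*9 + 11 = (-6/(-4 - 15) - 2)*9 + 11 = (-6/(-19) - 2)*9 + 11 = (-6*(-1)/19 - 2)*9 + 11 = (-2*(-3/19) - 2)*9 + 11 = (6/19 - 2)*9 + 11 = -32/19*9 + 11 = -288/19 + 11 = -79/19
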